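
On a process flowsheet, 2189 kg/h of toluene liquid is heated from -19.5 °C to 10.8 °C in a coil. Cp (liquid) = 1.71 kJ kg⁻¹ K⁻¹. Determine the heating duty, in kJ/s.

Q = 31.5 kJ/s

Q = ṁ·Cp·ΔT = 2189 × 1.71 × (10.8 − -19.5) = 113420 kJ/h
Converting: 113420 / 3600 s = 31.505 kW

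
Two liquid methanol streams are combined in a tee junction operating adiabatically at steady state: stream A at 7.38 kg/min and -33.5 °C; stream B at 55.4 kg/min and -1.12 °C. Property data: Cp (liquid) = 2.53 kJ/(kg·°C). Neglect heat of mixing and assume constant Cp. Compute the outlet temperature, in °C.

Adiabatic, steady state ⇒ Σ ṁᵢCp,ᵢ(T_out − Tᵢ) = 0
T_out = Σ ṁᵢCp,ᵢTᵢ / Σ ṁᵢCp,ᵢ
      = -782.47 / 158.83 = -4.9264 °C

T_out = -4.93 °C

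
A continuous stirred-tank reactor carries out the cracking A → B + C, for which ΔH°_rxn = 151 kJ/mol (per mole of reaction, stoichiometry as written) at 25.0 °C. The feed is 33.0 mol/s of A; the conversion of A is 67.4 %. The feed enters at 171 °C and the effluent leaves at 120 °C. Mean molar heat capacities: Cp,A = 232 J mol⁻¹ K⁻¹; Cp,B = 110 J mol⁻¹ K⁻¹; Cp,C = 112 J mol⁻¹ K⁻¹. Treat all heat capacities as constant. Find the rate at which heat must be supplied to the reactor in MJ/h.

Q_in = 10600 MJ/h

Extent of reaction ξ = 0.674 × 33.0 = 22.242 mol/s
Reaction term: ξ·ΔH°_rxn = 22.242 × 151 = 3358.5 kJ/s
Sensible, feed 171→25 °C: -1117.8 kJ/s
Outlet flows (mol/s): A 10.758, B 22.242, C 22.242
Sensible, products 25→120 °C: 706.19 kJ/s
Q = ΔH = 2947 kJ/s = 2947 kW
Heat supplied = 10609 MJ/h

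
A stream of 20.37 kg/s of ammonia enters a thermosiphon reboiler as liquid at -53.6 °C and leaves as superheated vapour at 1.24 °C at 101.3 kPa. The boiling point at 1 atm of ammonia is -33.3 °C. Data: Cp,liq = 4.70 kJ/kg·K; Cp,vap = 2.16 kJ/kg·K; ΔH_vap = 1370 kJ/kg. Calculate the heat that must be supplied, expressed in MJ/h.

Q = 113000 MJ/h

liquid -53.6→-33.3 °C: 95.41 kJ/kg
vaporisation at -33.3 °C: 1370 kJ/kg
vapour -33.3→1.24 °C: 74.606 kJ/kg
Δh = 95.41 + 1370 + 74.606 = 1540 kJ/kg
Q = ṁ·Δh = 20.37 kg/s × 1540 kJ/kg = 31370 kJ/s
|Q| = 31370 kW = 112930 MJ/h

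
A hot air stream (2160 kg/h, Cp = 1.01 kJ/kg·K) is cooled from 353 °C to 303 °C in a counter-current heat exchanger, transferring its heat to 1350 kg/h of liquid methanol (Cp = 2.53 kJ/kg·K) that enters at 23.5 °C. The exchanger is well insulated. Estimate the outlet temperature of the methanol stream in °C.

Heat released by hot stream: Q = 2160 × 1.01 × (353 − 303) = 109080 kJ/h
Energy balance on cold side (adiabatic exchanger): Q = ṁ_c·Cp_c·(T_c,out − T_c,in)
T_c,out = 23.5 + 109080/(1350 × 2.53) = 55.437 °C

T_c,out = 55.4 °C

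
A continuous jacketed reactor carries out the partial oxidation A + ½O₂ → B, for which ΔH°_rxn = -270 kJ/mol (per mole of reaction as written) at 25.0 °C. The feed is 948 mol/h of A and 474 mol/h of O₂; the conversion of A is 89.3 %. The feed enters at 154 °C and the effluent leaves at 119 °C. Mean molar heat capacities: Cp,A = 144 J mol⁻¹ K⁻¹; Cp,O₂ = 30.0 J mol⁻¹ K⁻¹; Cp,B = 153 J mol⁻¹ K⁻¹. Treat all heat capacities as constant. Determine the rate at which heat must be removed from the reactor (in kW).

Extent of reaction ξ = 0.893 × 948 = 846.56 mol/h
Reaction term: ξ·ΔH°_rxn = 846.56 × -270 = -228570 kJ/h
Sensible, feed 154→25 °C: -19444 kJ/h
Outlet flows (mol/h): A 101.44, O₂ 50.718, B 846.56
Sensible, products 25→119 °C: 13691 kJ/h
Q = ΔH = -234330 kJ/h = -65.09 kW
Heat removed = 65.09 kW

Q_out = 65.1 kW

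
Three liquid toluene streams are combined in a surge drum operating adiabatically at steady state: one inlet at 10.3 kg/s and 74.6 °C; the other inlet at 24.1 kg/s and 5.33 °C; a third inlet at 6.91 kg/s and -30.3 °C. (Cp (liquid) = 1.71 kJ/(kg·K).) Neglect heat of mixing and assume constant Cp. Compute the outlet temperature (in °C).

T_out = 16.6 °C

Adiabatic, steady state ⇒ Σ ṁᵢCp,ᵢ(T_out − Tᵢ) = 0
T_out = Σ ṁᵢCp,ᵢTᵢ / Σ ṁᵢCp,ᵢ
      = 1175.6 / 70.64 = 16.641 °C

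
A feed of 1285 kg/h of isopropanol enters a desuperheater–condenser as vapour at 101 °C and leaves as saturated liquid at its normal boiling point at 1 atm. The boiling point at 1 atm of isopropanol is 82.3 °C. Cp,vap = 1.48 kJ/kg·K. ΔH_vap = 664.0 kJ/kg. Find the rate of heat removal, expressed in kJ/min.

Q_c = 14800 kJ/min

vapour 101→82.3 °C: -27.676 kJ/kg
condensation at 82.3 °C: -664 kJ/kg
Δh = -27.676 + -664 = -691.68 kJ/kg
Q = ṁ·Δh = 1285 kg/h × -691.68 kJ/kg = -888800 kJ/h
|Q| = 246.89 kW = 14813 kJ/min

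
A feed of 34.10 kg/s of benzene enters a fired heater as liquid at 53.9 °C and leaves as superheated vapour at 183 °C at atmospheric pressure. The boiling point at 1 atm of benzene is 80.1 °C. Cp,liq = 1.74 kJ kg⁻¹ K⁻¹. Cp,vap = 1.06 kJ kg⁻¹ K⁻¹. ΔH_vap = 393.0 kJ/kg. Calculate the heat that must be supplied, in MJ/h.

liquid 53.9→80.1 °C: 45.588 kJ/kg
vaporisation at 80.1 °C: 393 kJ/kg
vapour 80.1→183 °C: 109.07 kJ/kg
Δh = 45.588 + 393 + 109.07 = 547.66 kJ/kg
Q = ṁ·Δh = 34.10 kg/s × 547.66 kJ/kg = 18675 kJ/s
|Q| = 18675 kW = 67231 MJ/h

Q = 67200 MJ/h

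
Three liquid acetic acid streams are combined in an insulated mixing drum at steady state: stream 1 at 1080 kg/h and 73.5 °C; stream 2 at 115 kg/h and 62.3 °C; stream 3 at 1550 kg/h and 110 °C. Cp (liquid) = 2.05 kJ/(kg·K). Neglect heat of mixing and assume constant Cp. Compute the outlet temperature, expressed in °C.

No heat crosses the boundary, so H_out = H_in.
T_out = Σ ṁᵢCp,ᵢTᵢ / Σ ṁᵢCp,ᵢ
      = 526940 / 5627.2 = 93.641 °C

T_out = 93.6 °C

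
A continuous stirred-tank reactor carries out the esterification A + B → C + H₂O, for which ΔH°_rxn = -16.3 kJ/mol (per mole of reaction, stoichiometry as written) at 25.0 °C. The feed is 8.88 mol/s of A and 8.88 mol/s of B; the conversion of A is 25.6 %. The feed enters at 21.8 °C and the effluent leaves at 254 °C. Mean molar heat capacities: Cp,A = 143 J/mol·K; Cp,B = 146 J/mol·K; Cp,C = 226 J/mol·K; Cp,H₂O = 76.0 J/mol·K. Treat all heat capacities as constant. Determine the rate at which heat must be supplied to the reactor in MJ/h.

Q_in = 2040 MJ/h

Extent of reaction ξ = 0.256 × 8.88 = 2.2733 mol/s
Reaction term: ξ·ΔH°_rxn = 2.2733 × -16.3 = -37.054 kJ/s
Sensible, feed 21.8→25 °C: 8.2122 kJ/s
Outlet flows (mol/s): A 6.6067, B 6.6067, C 2.2733, H₂O 2.2733
Sensible, products 25→254 °C: 594.45 kJ/s
Q = ΔH = 565.61 kJ/s = 565.61 kW
Heat supplied = 2036.2 MJ/h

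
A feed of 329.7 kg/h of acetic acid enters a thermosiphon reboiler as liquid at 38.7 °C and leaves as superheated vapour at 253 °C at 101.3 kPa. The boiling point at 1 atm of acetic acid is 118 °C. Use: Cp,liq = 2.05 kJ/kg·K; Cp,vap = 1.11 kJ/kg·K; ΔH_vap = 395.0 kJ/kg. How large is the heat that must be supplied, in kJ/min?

Q = 3890 kJ/min

liquid 38.7→118 °C: 162.56 kJ/kg
vaporisation at 118 °C: 395 kJ/kg
vapour 118→253 °C: 149.85 kJ/kg
Δh = 162.56 + 395 + 149.85 = 707.41 kJ/kg
Q = ṁ·Δh = 329.7 kg/h × 707.41 kJ/kg = 233230 kJ/h
|Q| = 64.787 kW = 3887.2 kJ/min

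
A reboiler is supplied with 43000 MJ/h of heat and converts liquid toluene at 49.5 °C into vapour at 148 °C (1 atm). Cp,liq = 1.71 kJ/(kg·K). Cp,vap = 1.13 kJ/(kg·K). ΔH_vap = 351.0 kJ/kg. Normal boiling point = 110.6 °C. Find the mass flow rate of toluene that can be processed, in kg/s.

Δh = 1.71×(110.6−49.5) + 351.0 + 1.13×(148−110.6) = 497.74 kJ/kg
Q = 43000 MJ/h = 11944 kJ/s = 11944 kJ/s
ṁ = Q/Δh = 11944 / 497.74 = 23.997 kg/s

ṁ = 24.0 kg/s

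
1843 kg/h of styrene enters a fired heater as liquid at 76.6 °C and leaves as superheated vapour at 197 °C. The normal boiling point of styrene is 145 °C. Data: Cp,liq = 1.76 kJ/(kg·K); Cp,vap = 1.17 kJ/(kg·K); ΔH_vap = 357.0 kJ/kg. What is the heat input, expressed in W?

liquid 76.6→145 °C: 120.38 kJ/kg
vaporisation at 145 °C: 357 kJ/kg
vapour 145→197 °C: 60.84 kJ/kg
Δh = 120.38 + 357 + 60.84 = 538.22 kJ/kg
Q = ṁ·Δh = 1843 kg/h × 538.22 kJ/kg = 991950 kJ/h
|Q| = 275.54 kW = 275540 W

Q = 276000 W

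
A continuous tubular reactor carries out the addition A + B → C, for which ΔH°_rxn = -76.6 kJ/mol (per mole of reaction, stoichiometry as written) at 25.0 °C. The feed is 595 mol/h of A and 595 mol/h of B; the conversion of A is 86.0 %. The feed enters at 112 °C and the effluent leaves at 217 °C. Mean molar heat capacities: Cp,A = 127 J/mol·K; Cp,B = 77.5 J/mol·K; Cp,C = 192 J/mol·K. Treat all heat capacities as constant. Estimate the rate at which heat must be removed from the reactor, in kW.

Extent of reaction ξ = 0.860 × 595 = 511.7 mol/h
Reaction term: ξ·ΔH°_rxn = 511.7 × -76.6 = -39196 kJ/h
Sensible, feed 112→25 °C: -10586 kJ/h
Outlet flows (mol/h): A 83.3, B 83.3, C 511.7
Sensible, products 25→217 °C: 22134 kJ/h
Q = ΔH = -27648 kJ/h = -7.68 kW
Heat removed = 7.68 kW

Q_out = 7.68 kW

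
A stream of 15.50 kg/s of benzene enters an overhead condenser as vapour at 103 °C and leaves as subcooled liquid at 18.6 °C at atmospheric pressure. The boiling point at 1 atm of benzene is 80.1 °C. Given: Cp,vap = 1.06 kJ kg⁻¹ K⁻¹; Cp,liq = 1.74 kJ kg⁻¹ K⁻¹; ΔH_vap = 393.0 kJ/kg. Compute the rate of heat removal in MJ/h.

vapour 103→80.1 °C: -24.274 kJ/kg
condensation at 80.1 °C: -393 kJ/kg
liquid 80.1→18.6 °C: -107.01 kJ/kg
Δh = -24.274 + -393 + -107.01 = -524.28 kJ/kg
Q = ṁ·Δh = 15.50 kg/s × -524.28 kJ/kg = -8126.4 kJ/s
|Q| = 8126.4 kW = 29255 MJ/h

Q_c = 29300 MJ/h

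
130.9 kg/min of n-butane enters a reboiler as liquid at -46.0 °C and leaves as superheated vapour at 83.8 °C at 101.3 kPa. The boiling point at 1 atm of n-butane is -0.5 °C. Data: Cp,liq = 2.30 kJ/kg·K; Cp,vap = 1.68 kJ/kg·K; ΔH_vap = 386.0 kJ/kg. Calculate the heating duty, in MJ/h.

Q = 4970 MJ/h

liquid -46.0→-0.5 °C: 104.65 kJ/kg
vaporisation at -0.5 °C: 386 kJ/kg
vapour -0.5→83.8 °C: 141.62 kJ/kg
Δh = 104.65 + 386 + 141.62 = 632.27 kJ/kg
Q = ṁ·Δh = 130.9 kg/min × 632.27 kJ/kg = 82765 kJ/min
|Q| = 1379.4 kW = 4965.9 MJ/h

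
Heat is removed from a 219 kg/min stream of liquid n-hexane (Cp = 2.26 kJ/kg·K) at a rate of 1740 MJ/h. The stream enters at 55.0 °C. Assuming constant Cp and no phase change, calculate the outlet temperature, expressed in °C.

Q = 1740 MJ/h = 29000 kJ/min
ΔT = Q/(ṁ·Cp) = 29000/(219×2.26) = 58.593 K
T_out = 55.0 − 58.593 = -3.593 °C

T_out = -3.59 °C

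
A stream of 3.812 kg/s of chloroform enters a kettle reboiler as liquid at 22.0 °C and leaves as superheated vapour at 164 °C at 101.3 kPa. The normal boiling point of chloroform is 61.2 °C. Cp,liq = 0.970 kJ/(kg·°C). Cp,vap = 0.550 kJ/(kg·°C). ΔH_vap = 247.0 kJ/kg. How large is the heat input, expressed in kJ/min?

Q = 78100 kJ/min

liquid 22.0→61.2 °C: 38.024 kJ/kg
vaporisation at 61.2 °C: 247 kJ/kg
vapour 61.2→164 °C: 56.54 kJ/kg
Δh = 38.024 + 247 + 56.54 = 341.56 kJ/kg
Q = ṁ·Δh = 3.812 kg/s × 341.56 kJ/kg = 1302 kJ/s
|Q| = 1302 kW = 78123 kJ/min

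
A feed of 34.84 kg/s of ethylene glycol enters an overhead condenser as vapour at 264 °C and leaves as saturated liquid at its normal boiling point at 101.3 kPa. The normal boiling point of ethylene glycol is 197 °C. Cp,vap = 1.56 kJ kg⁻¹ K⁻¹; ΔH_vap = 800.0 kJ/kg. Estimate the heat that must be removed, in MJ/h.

Q_c = 113000 MJ/h

vapour 264→197 °C: -104.52 kJ/kg
condensation at 197 °C: -800 kJ/kg
Δh = -104.52 + -800 = -904.52 kJ/kg
Q = ṁ·Δh = 34.84 kg/s × -904.52 kJ/kg = -31513 kJ/s
|Q| = 31513 kW = 113450 MJ/h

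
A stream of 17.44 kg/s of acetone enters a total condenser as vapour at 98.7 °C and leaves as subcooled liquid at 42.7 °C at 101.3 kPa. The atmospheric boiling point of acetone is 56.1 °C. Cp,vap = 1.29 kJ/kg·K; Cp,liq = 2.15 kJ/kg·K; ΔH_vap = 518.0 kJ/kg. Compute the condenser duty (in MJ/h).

Q_c = 37800 MJ/h

vapour 98.7→56.1 °C: -54.954 kJ/kg
condensation at 56.1 °C: -518 kJ/kg
liquid 56.1→42.7 °C: -28.81 kJ/kg
Δh = -54.954 + -518 + -28.81 = -601.76 kJ/kg
Q = ṁ·Δh = 17.44 kg/s × -601.76 kJ/kg = -10495 kJ/s
|Q| = 10495 kW = 37781 MJ/h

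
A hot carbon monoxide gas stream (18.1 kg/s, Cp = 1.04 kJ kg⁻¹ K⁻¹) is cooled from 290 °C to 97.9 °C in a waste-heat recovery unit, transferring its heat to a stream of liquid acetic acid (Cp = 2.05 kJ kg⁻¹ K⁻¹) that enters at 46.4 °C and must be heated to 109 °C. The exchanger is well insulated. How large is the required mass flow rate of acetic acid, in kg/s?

Heat released by hot stream: Q = 18.1 × 1.04 × (290 − 97.9) = 3616.1 kJ/s
Energy balance on cold side (adiabatic exchanger): Q = ṁ_c·Cp_c·(T_c,out − T_c,in)
ṁ_c = 3616.1 / [2.05 × (109 − 46.4)] = 28.178 kg/s

ṁ_c = 28.2 kg/s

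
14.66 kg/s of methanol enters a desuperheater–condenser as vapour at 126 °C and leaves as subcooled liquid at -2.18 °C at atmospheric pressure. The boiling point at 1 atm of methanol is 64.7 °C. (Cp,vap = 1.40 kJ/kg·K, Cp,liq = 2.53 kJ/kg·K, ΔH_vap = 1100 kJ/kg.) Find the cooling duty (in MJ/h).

Q_c = 71500 MJ/h

vapour 126→64.7 °C: -85.82 kJ/kg
condensation at 64.7 °C: -1100 kJ/kg
liquid 64.7→-2.18 °C: -169.21 kJ/kg
Δh = -85.82 + -1100 + -169.21 = -1355 kJ/kg
Q = ṁ·Δh = 14.66 kg/s × -1355 kJ/kg = -19865 kJ/s
|Q| = 19865 kW = 71513 MJ/h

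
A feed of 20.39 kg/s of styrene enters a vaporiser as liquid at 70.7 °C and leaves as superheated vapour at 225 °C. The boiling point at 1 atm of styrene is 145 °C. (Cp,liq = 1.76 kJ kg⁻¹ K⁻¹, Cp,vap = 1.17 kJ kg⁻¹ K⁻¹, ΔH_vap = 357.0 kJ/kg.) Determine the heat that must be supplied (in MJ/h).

Q = 42700 MJ/h

liquid 70.7→145 °C: 130.77 kJ/kg
vaporisation at 145 °C: 357 kJ/kg
vapour 145→225 °C: 93.6 kJ/kg
Δh = 130.77 + 357 + 93.6 = 581.37 kJ/kg
Q = ṁ·Δh = 20.39 kg/s × 581.37 kJ/kg = 11854 kJ/s
|Q| = 11854 kW = 42675 MJ/h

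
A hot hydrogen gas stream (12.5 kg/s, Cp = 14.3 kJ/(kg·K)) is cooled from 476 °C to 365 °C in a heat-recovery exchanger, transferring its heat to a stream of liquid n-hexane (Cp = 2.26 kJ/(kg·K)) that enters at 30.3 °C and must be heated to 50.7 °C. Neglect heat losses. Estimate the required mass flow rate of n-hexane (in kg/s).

ṁ_c = 430 kg/s

Heat released by hot stream: Q = 12.5 × 14.3 × (476 − 365) = 19841 kJ/s
Energy balance on cold side (adiabatic exchanger): Q = ṁ_c·Cp_c·(T_c,out − T_c,in)
ṁ_c = 19841 / [2.26 × (50.7 − 30.3)] = 430.36 kg/s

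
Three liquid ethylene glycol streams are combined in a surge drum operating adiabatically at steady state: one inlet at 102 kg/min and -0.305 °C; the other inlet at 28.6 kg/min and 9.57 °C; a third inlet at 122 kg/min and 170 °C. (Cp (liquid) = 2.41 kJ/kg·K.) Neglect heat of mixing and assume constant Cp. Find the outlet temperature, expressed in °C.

Adiabatic, steady state ⇒ Σ ṁᵢCp,ᵢ(T_out − Tᵢ) = 0
T_out = Σ ṁᵢCp,ᵢTᵢ / Σ ṁᵢCp,ᵢ
      = 50568 / 608.77 = 83.066 °C

T_out = 83.1 °C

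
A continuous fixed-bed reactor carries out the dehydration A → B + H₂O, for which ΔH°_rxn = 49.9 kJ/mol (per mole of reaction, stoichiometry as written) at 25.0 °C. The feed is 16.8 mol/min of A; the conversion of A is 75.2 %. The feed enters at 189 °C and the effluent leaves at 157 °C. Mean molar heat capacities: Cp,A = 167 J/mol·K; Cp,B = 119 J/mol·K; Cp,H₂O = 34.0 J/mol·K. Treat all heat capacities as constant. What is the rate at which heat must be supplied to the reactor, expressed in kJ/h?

Extent of reaction ξ = 0.752 × 16.8 = 12.634 mol/min
Reaction term: ξ·ΔH°_rxn = 12.634 × 49.9 = 630.42 kJ/min
Sensible, feed 189→25 °C: -460.12 kJ/min
Outlet flows (mol/min): A 4.1664, B 12.634, H₂O 12.634
Sensible, products 25→157 °C: 346.99 kJ/min
Q = ΔH = 517.29 kJ/min = 8.6215 kW
Heat supplied = 31037 kJ/h

Q_in = 31000 kJ/h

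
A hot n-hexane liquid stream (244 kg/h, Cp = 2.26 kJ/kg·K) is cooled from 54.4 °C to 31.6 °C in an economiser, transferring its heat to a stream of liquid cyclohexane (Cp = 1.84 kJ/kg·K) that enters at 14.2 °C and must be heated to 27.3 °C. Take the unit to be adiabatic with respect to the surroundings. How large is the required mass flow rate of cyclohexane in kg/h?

ṁ_c = 522 kg/h

Heat released by hot stream: Q = 244 × 2.26 × (54.4 − 31.6) = 12573 kJ/h
Energy balance on cold side (adiabatic exchanger): Q = ṁ_c·Cp_c·(T_c,out − T_c,in)
ṁ_c = 12573 / [1.84 × (27.3 − 14.2)] = 521.61 kg/h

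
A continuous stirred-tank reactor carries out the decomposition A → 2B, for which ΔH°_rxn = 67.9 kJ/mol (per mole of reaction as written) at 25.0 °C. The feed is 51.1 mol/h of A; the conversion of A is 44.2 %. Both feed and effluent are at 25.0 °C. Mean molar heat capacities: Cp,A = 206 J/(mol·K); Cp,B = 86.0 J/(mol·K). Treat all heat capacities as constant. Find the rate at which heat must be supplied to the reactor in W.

Q_in = 426 W

Extent of reaction ξ = 0.442 × 51.1 = 22.586 mol/h
Reaction term: ξ·ΔH°_rxn = 22.586 × 67.9 = 1533.6 kJ/h
Q = ΔH = 1533.6 kJ/h = 0.426 kW
Heat supplied = 426 W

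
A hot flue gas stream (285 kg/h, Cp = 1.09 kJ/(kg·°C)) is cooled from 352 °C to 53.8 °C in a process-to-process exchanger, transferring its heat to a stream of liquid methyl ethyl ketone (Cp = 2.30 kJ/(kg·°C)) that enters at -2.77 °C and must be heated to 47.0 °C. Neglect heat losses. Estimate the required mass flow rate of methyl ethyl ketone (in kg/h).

Heat released by hot stream: Q = 285 × 1.09 × (352 − 53.8) = 92636 kJ/h
Energy balance on cold side (adiabatic exchanger): Q = ṁ_c·Cp_c·(T_c,out − T_c,in)
ṁ_c = 92636 / [2.30 × (47.0 − -2.77)] = 809.25 kg/h

ṁ_c = 809 kg/h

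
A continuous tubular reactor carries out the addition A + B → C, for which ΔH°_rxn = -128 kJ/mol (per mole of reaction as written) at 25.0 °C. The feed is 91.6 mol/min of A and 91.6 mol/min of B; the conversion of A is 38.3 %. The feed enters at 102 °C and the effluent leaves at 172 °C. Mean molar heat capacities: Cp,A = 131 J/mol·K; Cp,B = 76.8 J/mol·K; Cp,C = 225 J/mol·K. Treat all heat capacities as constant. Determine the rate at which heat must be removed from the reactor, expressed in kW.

Q_out = 51.2 kW

Extent of reaction ξ = 0.383 × 91.6 = 35.083 mol/min
Reaction term: ξ·ΔH°_rxn = 35.083 × -128 = -4490.6 kJ/min
Sensible, feed 102→25 °C: -1465.7 kJ/min
Outlet flows (mol/min): A 56.517, B 56.517, C 35.083
Sensible, products 25→172 °C: 2886.8 kJ/min
Q = ΔH = -3069.5 kJ/min = -51.158 kW
Heat removed = 51.158 kW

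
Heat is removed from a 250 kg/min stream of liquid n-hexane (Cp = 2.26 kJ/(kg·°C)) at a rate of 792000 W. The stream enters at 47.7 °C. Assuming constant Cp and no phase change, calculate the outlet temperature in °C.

Q = 792000 W = 47520 kJ/min
ΔT = Q/(ṁ·Cp) = 47520/(250×2.26) = 84.106 K
T_out = 47.7 − 84.106 = -36.406 °C

T_out = -36.4 °C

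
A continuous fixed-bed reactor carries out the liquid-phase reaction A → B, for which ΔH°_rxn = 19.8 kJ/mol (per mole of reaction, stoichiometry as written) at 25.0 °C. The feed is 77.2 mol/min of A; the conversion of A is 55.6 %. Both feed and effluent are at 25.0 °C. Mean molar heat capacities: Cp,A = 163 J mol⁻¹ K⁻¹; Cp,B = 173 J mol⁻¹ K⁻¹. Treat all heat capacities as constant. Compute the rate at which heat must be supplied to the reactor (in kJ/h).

Q_in = 51000 kJ/h

Extent of reaction ξ = 0.556 × 77.2 = 42.923 mol/min
Reaction term: ξ·ΔH°_rxn = 42.923 × 19.8 = 849.88 kJ/min
Q = ΔH = 849.88 kJ/min = 14.165 kW
Heat supplied = 50993 kJ/h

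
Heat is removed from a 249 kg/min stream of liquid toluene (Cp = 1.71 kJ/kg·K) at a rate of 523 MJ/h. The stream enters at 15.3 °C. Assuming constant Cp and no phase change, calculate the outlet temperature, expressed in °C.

Q = 523 MJ/h = 8716.7 kJ/min
ΔT = Q/(ṁ·Cp) = 8716.7/(249×1.71) = 20.472 K
T_out = 15.3 − 20.472 = -5.1718 °C

T_out = -5.17 °C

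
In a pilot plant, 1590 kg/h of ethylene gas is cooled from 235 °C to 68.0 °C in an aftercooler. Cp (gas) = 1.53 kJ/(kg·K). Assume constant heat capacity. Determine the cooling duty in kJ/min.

Q = ṁ·Cp·ΔT = 1590 × 1.53 × (68.0 − 235) = -406260 kJ/h
Converting: 406260 / 3600 s = 112.85 kW
Cooling duty = 6771 kJ/min

Q_c = 6770 kJ/min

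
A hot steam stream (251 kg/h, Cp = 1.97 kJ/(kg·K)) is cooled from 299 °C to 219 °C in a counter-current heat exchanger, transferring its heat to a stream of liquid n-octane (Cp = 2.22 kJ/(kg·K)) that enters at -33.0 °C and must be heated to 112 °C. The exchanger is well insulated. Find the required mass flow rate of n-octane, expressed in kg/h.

ṁ_c = 123 kg/h

Heat released by hot stream: Q = 251 × 1.97 × (299 − 219) = 39558 kJ/h
Energy balance on cold side (adiabatic exchanger): Q = ṁ_c·Cp_c·(T_c,out − T_c,in)
ṁ_c = 39558 / [2.22 × (112 − -33.0)] = 122.89 kg/h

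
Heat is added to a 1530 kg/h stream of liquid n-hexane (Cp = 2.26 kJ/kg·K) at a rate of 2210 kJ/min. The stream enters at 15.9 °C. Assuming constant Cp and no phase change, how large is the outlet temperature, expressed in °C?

Q = 2210 kJ/min = 132600 kJ/h
ΔT = Q/(ṁ·Cp) = 132600/(1530×2.26) = 38.348 K
T_out = 15.9 + 38.348 = 54.248 °C

T_out = 54.2 °C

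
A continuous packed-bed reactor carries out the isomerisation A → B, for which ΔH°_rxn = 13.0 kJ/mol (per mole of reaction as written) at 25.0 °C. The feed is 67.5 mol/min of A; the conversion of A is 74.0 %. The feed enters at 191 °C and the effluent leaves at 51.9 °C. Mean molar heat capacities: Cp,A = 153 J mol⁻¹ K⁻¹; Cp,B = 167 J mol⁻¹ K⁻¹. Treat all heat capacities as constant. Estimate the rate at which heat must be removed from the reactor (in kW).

Q_out = 12.8 kW

Extent of reaction ξ = 0.740 × 67.5 = 49.95 mol/min
Reaction term: ξ·ΔH°_rxn = 49.95 × 13.0 = 649.35 kJ/min
Sensible, feed 191→25 °C: -1714.4 kJ/min
Outlet flows (mol/min): A 17.55, B 49.95
Sensible, products 25→51.9 °C: 296.62 kJ/min
Q = ΔH = -768.39 kJ/min = -12.807 kW
Heat removed = 12.807 kW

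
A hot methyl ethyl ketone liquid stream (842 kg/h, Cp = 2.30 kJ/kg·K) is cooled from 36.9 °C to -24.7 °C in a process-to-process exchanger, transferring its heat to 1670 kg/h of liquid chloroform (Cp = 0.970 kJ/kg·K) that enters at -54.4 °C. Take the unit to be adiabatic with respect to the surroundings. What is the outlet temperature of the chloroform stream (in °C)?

T_c,out = 19.2 °C

Heat released by hot stream: Q = 842 × 2.30 × (36.9 − -24.7) = 119290 kJ/h
Energy balance on cold side (adiabatic exchanger): Q = ṁ_c·Cp_c·(T_c,out − T_c,in)
T_c,out = -54.4 + 119290/(1670 × 0.970) = 19.243 °C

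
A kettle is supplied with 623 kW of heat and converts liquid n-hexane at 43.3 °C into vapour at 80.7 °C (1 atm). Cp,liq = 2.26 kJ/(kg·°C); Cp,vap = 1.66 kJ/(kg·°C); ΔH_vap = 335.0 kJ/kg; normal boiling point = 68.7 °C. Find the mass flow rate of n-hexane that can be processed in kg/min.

ṁ = 90.7 kg/min

Δh = 2.26×(68.7−43.3) + 335.0 + 1.66×(80.7−68.7) = 412.32 kJ/kg
Q = 623 kW = 623 kJ/s = 37380 kJ/min
ṁ = Q/Δh = 37380 / 412.32 = 90.657 kg/min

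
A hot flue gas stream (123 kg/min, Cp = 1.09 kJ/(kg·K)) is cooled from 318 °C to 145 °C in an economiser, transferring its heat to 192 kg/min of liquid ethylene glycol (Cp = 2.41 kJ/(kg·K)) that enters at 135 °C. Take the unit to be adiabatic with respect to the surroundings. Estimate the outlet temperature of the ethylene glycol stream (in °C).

Heat released by hot stream: Q = 123 × 1.09 × (318 − 145) = 23194 kJ/min
Energy balance on cold side (adiabatic exchanger): Q = ṁ_c·Cp_c·(T_c,out − T_c,in)
T_c,out = 135 + 23194/(192 × 2.41) = 185.13 °C

T_c,out = 185 °C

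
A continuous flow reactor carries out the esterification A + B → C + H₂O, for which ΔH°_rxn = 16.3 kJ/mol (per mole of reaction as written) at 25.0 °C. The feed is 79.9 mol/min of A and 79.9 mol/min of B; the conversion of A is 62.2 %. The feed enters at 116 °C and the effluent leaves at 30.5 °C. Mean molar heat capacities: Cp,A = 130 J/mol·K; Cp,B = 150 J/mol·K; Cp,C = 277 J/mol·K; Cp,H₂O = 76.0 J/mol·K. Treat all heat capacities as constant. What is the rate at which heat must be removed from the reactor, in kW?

Extent of reaction ξ = 0.622 × 79.9 = 49.698 mol/min
Reaction term: ξ·ΔH°_rxn = 49.698 × 16.3 = 810.07 kJ/min
Sensible, feed 116→25 °C: -2035.9 kJ/min
Outlet flows (mol/min): A 30.202, B 30.202, C 49.698, H₂O 49.698
Sensible, products 25→30.5 °C: 143 kJ/min
Q = ΔH = -1082.8 kJ/min = -18.046 kW
Heat removed = 18.046 kW

Q_out = 18.0 kW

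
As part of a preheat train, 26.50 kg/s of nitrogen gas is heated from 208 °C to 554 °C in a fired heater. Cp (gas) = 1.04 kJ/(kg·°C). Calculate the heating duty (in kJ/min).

Q = 572000 kJ/min

Q = ṁ·Cp·ΔT = 26.50 × 1.04 × (554 − 208) = 9535.8 kJ/s
Heating duty = 572150 kJ/min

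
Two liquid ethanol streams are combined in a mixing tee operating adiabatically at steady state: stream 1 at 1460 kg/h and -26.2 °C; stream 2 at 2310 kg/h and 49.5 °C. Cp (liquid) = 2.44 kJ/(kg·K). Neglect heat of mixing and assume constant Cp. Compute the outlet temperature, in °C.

T_out = 20.2 °C

Energy balance with Q = 0: Σ ṁᵢCp,ᵢ(T_out − Tᵢ) = 0
Σ ṁᵢCp,ᵢTᵢ = 1460×2.44×-26.2 + 2310×2.44×49.5 = 185670
Σ ṁᵢCp,ᵢ = 1460×2.44 + 2310×2.44 = 9198.8
T_out = 185670 / 9198.8 = 20.184 °C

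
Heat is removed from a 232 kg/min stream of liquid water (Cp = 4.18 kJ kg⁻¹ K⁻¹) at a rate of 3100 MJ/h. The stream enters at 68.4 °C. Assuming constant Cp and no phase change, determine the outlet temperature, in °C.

T_out = 15.1 °C

Q = 3100 MJ/h = 51667 kJ/min
ΔT = Q/(ṁ·Cp) = 51667/(232×4.18) = 53.278 K
T_out = 68.4 − 53.278 = 15.122 °C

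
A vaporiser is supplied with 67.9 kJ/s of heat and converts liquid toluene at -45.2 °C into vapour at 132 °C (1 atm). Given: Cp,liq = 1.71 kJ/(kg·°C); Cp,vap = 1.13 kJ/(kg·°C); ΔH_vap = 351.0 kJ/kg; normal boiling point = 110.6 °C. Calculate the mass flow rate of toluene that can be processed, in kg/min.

ṁ = 6.35 kg/min

Δh = 1.71×(110.6−-45.2) + 351.0 + 1.13×(132−110.6) = 641.6 kJ/kg
Q = 67.9 kJ/s = 67.9 kJ/s = 4074 kJ/min
ṁ = Q/Δh = 4074 / 641.6 = 6.3498 kg/min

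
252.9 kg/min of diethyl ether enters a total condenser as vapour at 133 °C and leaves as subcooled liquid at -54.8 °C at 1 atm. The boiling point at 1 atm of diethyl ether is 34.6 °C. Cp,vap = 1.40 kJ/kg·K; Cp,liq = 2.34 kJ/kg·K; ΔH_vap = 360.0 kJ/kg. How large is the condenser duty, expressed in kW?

Q_c = 2980 kW

vapour 133→34.6 °C: -137.76 kJ/kg
condensation at 34.6 °C: -360 kJ/kg
liquid 34.6→-54.8 °C: -209.2 kJ/kg
Δh = -137.76 + -360 + -209.2 = -706.96 kJ/kg
Q = ṁ·Δh = 252.9 kg/min × -706.96 kJ/kg = -178790 kJ/min
|Q| = 2979.8 kW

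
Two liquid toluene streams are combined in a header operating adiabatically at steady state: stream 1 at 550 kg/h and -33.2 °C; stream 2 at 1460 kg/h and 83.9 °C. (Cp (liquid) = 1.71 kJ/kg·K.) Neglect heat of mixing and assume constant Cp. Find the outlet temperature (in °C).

Adiabatic, steady state ⇒ Σ ṁᵢCp,ᵢ(T_out − Tᵢ) = 0
Σ ṁᵢCp,ᵢTᵢ = 550×1.71×-33.2 + 1460×1.71×83.9 = 178240
Σ ṁᵢCp,ᵢ = 550×1.71 + 1460×1.71 = 3437.1
T_out = 178240 / 3437.1 = 51.858 °C

T_out = 51.9 °C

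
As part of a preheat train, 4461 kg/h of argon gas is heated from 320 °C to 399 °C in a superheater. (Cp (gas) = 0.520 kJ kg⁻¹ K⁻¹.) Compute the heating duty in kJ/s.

Q = ṁ·Cp·ΔT = 4461 × 0.520 × (399 − 320) = 183260 kJ/h
Converting: 183260 / 3600 s = 50.905 kW

Q = 50.9 kJ/s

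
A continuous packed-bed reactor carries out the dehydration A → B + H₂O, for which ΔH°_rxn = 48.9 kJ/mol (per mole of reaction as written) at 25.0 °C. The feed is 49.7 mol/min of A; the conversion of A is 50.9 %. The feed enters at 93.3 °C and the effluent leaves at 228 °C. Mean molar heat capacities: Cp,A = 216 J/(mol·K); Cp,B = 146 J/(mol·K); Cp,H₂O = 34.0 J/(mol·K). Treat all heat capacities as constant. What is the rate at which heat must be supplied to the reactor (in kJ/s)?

Extent of reaction ξ = 0.509 × 49.7 = 25.297 mol/min
Reaction term: ξ·ΔH°_rxn = 25.297 × 48.9 = 1237 kJ/min
Sensible, feed 93.3→25 °C: -733.21 kJ/min
Outlet flows (mol/min): A 24.403, B 25.297, H₂O 25.297
Sensible, products 25→228 °C: 1994.4 kJ/min
Q = ΔH = 2498.2 kJ/min = 41.637 kW
Heat supplied = 41.637 kJ/s

Q_in = 41.6 kJ/s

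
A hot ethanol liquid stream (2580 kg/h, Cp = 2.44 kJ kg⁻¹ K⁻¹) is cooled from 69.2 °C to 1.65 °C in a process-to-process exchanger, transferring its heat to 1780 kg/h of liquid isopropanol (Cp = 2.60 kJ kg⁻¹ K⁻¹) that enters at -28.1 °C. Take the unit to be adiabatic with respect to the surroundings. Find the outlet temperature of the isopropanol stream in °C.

T_c,out = 63.8 °C

Heat released by hot stream: Q = 2580 × 2.44 × (69.2 − 1.65) = 425240 kJ/h
Energy balance on cold side (adiabatic exchanger): Q = ṁ_c·Cp_c·(T_c,out − T_c,in)
T_c,out = -28.1 + 425240/(1780 × 2.60) = 63.784 °C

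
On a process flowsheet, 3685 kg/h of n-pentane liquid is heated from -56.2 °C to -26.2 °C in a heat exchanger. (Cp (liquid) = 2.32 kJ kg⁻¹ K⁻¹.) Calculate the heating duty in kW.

Q = 71.2 kW

Q = ṁ·Cp·ΔT = 3685 × 2.32 × (-26.2 − -56.2) = 256480 kJ/h
Converting: 256480 / 3600 s = 71.243 kW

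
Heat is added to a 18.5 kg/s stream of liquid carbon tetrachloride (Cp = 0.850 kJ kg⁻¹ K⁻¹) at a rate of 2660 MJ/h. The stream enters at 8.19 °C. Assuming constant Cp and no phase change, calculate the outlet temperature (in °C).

Q = 2660 MJ/h = 738.89 kJ/s
ΔT = Q/(ṁ·Cp) = 738.89/(18.5×0.850) = 46.988 K
T_out = 8.19 + 46.988 = 55.178 °C

T_out = 55.2 °C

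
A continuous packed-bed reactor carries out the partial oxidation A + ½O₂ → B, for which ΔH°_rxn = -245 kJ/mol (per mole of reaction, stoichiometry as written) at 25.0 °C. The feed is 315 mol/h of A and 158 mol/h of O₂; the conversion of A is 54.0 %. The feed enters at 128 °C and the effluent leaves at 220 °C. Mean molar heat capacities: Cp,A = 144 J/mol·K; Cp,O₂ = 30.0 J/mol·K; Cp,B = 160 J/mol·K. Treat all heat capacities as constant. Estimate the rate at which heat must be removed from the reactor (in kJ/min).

Extent of reaction ξ = 0.540 × 315 = 170.1 mol/h
Reaction term: ξ·ΔH°_rxn = 170.1 × -245 = -41675 kJ/h
Sensible, feed 128→25 °C: -5160.3 kJ/h
Outlet flows (mol/h): A 144.9, O₂ 72.95, B 170.1
Sensible, products 25→220 °C: 9802.7 kJ/h
Q = ΔH = -37032 kJ/h = -10.287 kW
Heat removed = 617.2 kJ/min

Q_out = 617 kJ/min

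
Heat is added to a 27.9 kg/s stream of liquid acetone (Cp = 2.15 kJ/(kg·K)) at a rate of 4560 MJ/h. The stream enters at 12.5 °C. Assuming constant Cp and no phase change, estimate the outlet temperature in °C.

T_out = 33.6 °C

Q = 4560 MJ/h = 1266.7 kJ/s
ΔT = Q/(ṁ·Cp) = 1266.7/(27.9×2.15) = 21.116 K
T_out = 12.5 + 21.116 = 33.616 °C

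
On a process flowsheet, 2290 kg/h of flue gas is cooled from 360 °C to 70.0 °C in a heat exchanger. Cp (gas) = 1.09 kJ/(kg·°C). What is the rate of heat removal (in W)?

Q_c = 201000 W

Q = ṁ·Cp·ΔT = 2290 × 1.09 × (70.0 − 360) = -723870 kJ/h
Converting: 723870 / 3600 s = 201.07 kW
Cooling duty = 201070 W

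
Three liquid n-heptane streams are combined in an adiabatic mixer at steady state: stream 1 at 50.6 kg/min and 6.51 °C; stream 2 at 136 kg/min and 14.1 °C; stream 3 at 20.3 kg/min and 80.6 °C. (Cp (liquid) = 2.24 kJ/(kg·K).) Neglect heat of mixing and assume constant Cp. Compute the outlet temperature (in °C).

No heat crosses the boundary, so H_out = H_in.
Σ ṁᵢCp,ᵢTᵢ = 50.6×2.24×6.51 + 136×2.24×14.1 + 20.3×2.24×80.6 = 8698.3
Σ ṁᵢCp,ᵢ = 50.6×2.24 + 136×2.24 + 20.3×2.24 = 463.46
T_out = 8698.3 / 463.46 = 18.768 °C

T_out = 18.8 °C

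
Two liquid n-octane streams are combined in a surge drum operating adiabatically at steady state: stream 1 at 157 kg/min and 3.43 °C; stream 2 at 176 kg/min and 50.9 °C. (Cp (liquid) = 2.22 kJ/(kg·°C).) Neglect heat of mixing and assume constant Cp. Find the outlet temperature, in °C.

Adiabatic, steady state ⇒ Σ ṁᵢCp,ᵢ(T_out − Tᵢ) = 0
Σ ṁᵢCp,ᵢTᵢ = 157×2.22×3.43 + 176×2.22×50.9 = 21083
Σ ṁᵢCp,ᵢ = 157×2.22 + 176×2.22 = 739.26
T_out = 21083 / 739.26 = 28.519 °C

T_out = 28.5 °C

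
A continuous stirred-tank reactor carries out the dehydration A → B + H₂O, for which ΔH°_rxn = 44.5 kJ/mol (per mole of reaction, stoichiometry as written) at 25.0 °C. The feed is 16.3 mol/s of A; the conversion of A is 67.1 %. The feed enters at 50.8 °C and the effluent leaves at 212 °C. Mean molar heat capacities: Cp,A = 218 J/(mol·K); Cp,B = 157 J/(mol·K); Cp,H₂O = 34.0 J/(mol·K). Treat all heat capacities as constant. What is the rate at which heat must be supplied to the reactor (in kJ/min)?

Extent of reaction ξ = 0.671 × 16.3 = 10.937 mol/s
Reaction term: ξ·ΔH°_rxn = 10.937 × 44.5 = 486.71 kJ/s
Sensible, feed 50.8→25 °C: -91.678 kJ/s
Outlet flows (mol/s): A 5.3627, B 10.937, H₂O 10.937
Sensible, products 25→212 °C: 609.26 kJ/s
Q = ΔH = 1004.3 kJ/s = 1004.3 kW
Heat supplied = 60258 kJ/min

Q_in = 60300 kJ/min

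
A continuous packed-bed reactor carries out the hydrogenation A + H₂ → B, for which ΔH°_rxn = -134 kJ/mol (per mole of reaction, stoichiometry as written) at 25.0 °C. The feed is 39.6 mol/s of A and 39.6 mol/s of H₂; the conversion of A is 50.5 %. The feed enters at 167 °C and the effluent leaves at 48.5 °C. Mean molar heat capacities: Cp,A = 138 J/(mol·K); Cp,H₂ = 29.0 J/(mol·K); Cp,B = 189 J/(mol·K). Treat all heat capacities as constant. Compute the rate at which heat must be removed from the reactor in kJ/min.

Extent of reaction ξ = 0.505 × 39.6 = 19.998 mol/s
Reaction term: ξ·ΔH°_rxn = 19.998 × -134 = -2679.7 kJ/s
Sensible, feed 167→25 °C: -939.07 kJ/s
Outlet flows (mol/s): A 19.602, H₂ 19.602, B 19.998
Sensible, products 25→48.5 °C: 165.75 kJ/s
Q = ΔH = -3453.1 kJ/s = -3453.1 kW
Heat removed = 207180 kJ/min

Q_out = 207000 kJ/min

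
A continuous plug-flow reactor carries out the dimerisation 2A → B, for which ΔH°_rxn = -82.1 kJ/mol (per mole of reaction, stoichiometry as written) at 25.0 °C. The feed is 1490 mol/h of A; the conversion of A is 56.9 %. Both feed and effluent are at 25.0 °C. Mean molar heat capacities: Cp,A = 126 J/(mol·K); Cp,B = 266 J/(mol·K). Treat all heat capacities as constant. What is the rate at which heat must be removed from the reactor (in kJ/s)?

Q_out = 9.67 kJ/s

Extent of reaction ξ = 0.569 × 1490 / 2 = 423.9 mol/h
Reaction term: ξ·ΔH°_rxn = 423.9 × -82.1 = -34803 kJ/h
Q = ΔH = -34803 kJ/h = -9.6674 kW
Heat removed = 9.6674 kJ/s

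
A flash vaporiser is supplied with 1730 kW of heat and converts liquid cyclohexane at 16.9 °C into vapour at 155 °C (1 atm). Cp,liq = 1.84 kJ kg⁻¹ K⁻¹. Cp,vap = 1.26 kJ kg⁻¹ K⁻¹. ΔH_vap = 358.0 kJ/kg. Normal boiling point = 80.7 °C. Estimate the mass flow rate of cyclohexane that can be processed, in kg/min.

Δh = 1.84×(80.7−16.9) + 358.0 + 1.26×(155−80.7) = 569.01 kJ/kg
Q = 1730 kW = 1730 kJ/s = 103800 kJ/min
ṁ = Q/Δh = 103800 / 569.01 = 182.42 kg/min

ṁ = 182 kg/min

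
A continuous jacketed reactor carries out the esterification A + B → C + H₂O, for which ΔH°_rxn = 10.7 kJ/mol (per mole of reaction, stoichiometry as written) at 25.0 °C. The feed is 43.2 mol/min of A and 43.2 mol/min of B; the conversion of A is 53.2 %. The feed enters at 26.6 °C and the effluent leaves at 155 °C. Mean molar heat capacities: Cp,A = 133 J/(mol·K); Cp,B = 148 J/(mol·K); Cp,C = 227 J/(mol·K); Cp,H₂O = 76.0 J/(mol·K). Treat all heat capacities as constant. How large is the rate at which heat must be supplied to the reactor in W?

Q_in = 31200 W

Extent of reaction ξ = 0.532 × 43.2 = 22.982 mol/min
Reaction term: ξ·ΔH°_rxn = 22.982 × 10.7 = 245.91 kJ/min
Sensible, feed 26.6→25 °C: -19.423 kJ/min
Outlet flows (mol/min): A 20.218, B 20.218, C 22.982, H₂O 22.982
Sensible, products 25→155 °C: 1643.8 kJ/min
Q = ΔH = 1870.3 kJ/min = 31.172 kW
Heat supplied = 31172 W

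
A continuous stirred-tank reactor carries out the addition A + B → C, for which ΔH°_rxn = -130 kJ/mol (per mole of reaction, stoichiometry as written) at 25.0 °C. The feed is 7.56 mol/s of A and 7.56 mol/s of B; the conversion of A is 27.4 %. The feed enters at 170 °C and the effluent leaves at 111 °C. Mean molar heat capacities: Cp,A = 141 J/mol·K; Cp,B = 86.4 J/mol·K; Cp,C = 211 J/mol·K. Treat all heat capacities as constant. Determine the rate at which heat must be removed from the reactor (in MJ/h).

Extent of reaction ξ = 0.274 × 7.56 = 2.0714 mol/s
Reaction term: ξ·ΔH°_rxn = 2.0714 × -130 = -269.29 kJ/s
Sensible, feed 170→25 °C: -249.28 kJ/s
Outlet flows (mol/s): A 5.4886, B 5.4886, C 2.0714
Sensible, products 25→111 °C: 144.92 kJ/s
Q = ΔH = -373.64 kJ/s = -373.64 kW
Heat removed = 1345.1 MJ/h

Q_out = 1350 MJ/h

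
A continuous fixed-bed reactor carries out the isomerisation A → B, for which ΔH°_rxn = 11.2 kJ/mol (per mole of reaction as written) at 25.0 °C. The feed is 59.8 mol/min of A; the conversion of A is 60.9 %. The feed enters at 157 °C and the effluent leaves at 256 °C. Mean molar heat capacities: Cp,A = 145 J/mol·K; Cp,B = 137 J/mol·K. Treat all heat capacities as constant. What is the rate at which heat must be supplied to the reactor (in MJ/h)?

Q_in = 71.9 MJ/h

Extent of reaction ξ = 0.609 × 59.8 = 36.418 mol/min
Reaction term: ξ·ΔH°_rxn = 36.418 × 11.2 = 407.88 kJ/min
Sensible, feed 157→25 °C: -1144.6 kJ/min
Outlet flows (mol/min): A 23.382, B 36.418
Sensible, products 25→256 °C: 1935.7 kJ/min
Q = ΔH = 1199 kJ/min = 19.984 kW
Heat supplied = 71.941 MJ/h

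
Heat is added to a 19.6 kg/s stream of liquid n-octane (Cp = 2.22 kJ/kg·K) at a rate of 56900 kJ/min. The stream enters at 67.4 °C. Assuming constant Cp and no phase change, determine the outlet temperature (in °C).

T_out = 89.2 °C

Q = 56900 kJ/min = 948.33 kJ/s
ΔT = Q/(ṁ·Cp) = 948.33/(19.6×2.22) = 21.795 K
T_out = 67.4 + 21.795 = 89.195 °C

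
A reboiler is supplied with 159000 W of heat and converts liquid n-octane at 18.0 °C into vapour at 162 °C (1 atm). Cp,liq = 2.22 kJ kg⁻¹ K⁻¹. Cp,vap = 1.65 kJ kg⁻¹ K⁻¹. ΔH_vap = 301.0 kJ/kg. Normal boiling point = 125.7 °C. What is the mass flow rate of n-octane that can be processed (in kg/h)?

ṁ = 954 kg/h

Δh = 2.22×(125.7−18.0) + 301.0 + 1.65×(162−125.7) = 599.99 kJ/kg
Q = 159000 W = 159 kJ/s = 572400 kJ/h
ṁ = Q/Δh = 572400 / 599.99 = 954.02 kg/h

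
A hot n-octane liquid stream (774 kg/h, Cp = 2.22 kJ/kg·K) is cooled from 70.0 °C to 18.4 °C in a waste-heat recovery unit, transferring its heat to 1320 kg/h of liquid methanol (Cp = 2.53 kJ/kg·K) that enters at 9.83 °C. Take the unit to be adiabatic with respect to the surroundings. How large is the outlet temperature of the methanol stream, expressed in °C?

T_c,out = 36.4 °C

Heat released by hot stream: Q = 774 × 2.22 × (70.0 − 18.4) = 88663 kJ/h
Energy balance on cold side (adiabatic exchanger): Q = ṁ_c·Cp_c·(T_c,out − T_c,in)
T_c,out = 9.83 + 88663/(1320 × 2.53) = 36.379 °C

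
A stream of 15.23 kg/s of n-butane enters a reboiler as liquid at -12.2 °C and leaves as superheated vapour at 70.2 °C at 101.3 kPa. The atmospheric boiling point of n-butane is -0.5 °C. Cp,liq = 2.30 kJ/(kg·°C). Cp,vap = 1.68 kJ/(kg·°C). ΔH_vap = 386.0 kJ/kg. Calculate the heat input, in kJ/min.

liquid -12.2→-0.5 °C: 26.91 kJ/kg
vaporisation at -0.5 °C: 386 kJ/kg
vapour -0.5→70.2 °C: 118.78 kJ/kg
Δh = 26.91 + 386 + 118.78 = 531.69 kJ/kg
Q = ṁ·Δh = 15.23 kg/s × 531.69 kJ/kg = 8097.6 kJ/s
|Q| = 8097.6 kW = 485850 kJ/min

Q = 486000 kJ/min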